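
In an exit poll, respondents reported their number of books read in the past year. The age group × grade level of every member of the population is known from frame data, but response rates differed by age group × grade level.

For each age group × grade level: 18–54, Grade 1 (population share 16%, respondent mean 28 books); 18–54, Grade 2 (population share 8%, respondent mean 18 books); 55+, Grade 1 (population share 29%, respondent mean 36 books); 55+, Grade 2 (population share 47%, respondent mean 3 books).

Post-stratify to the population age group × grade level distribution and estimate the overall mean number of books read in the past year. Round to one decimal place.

Reweight to the known age group × grade level distribution:
  18–54, Grade 1: 0.16 × 28 = 4.48
  18–54, Grade 2: 0.08 × 18 = 1.44
  55+, Grade 1: 0.29 × 36 = 10.44
  55+, Grade 2: 0.47 × 3 = 1.41
Post-stratified estimate = 17.77 → 17.8.

17.8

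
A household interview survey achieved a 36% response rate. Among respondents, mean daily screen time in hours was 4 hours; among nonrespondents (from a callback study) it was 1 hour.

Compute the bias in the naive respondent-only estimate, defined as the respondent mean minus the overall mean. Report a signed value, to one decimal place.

Nonresponse fraction = 1 − 0.36 = 0.64.
Bias = (nonresponse fraction) × (respondent mean − nonrespondent mean)
     = 0.64 × (4 − 1) = 0.64 × 3 = 1.92.

+1.9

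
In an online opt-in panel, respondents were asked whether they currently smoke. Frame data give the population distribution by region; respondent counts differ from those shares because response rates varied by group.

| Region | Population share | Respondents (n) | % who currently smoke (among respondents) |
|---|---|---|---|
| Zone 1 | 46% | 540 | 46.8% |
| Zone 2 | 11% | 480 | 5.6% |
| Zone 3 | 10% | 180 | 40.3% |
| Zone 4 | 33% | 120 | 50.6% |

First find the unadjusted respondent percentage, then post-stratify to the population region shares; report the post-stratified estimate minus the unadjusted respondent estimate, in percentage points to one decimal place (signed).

+11.6 percentage points

Without adjustment, the pooled respondent share is:
  (540/1320)×46.8 + (480/1320)×5.6 + (180/1320)×40.3 + (120/1320)×50.6 = 31.2773%
Reweighting by population region shares:
  0.46×46.8 + 0.11×5.6 + 0.1×40.3 + 0.33×50.6 = 42.872%
Difference = 42.872 − 31.2773 = 11.5947 pp.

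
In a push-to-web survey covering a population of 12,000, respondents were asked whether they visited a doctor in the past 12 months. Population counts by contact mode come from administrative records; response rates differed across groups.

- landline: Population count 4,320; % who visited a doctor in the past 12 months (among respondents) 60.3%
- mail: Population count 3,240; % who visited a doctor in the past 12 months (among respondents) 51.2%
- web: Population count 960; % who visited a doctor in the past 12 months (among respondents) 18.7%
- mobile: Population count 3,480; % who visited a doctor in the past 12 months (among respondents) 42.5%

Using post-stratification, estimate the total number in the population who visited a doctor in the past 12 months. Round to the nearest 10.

5,920

Each cell contributes its population count × the respondent rate:
  landline: 4,320 × 60.3% = 2604.96
  mail: 3,240 × 51.2% = 1658.88
  web: 960 × 18.7% = 179.52
  mobile: 3,480 × 42.5% = 1479
Estimated total = 5922.36 → 5,920.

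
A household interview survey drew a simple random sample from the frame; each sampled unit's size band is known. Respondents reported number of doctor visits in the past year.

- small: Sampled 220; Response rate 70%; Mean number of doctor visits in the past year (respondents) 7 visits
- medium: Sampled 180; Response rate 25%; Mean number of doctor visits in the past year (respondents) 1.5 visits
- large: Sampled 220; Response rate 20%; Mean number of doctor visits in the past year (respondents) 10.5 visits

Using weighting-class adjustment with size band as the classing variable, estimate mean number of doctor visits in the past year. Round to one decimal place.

Inverse-response-rate weighting restores each class to its sampled count, so class totals weight by n_sampled:
  small: 220 × 7 = 1540
  medium: 180 × 1.5 = 270
  large: 220 × 10.5 = 2310
Adjusted estimate = 4120 / 620 = 6.64516 → 6.6.

6.6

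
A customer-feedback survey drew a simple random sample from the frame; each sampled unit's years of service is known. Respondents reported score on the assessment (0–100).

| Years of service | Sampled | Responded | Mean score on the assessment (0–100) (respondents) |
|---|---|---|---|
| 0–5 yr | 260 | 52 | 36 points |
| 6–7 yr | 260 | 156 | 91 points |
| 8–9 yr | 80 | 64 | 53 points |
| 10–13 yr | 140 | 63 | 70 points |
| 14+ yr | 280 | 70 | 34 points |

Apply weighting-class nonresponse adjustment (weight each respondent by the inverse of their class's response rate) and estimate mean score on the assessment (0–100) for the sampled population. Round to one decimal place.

Class response rates: 0–5 yr 52/260 = 20%, 6–7 yr 156/260 = 60%, 8–9 yr 64/80 = 80%, 10–13 yr 63/140 = 45%, 14+ yr 70/280 = 25%.
Each respondent's weight = sampled/responded in their class; summing within a class gives n_sampled, so:
  0–5 yr: 260 × 36 = 9360
  6–7 yr: 260 × 91 = 23,660
  8–9 yr: 80 × 53 = 4240
  10–13 yr: 140 × 70 = 9800
  14+ yr: 280 × 34 = 9520
Adjusted estimate = 56,580 / 1,020 = 55.4706 → 55.5.

55.5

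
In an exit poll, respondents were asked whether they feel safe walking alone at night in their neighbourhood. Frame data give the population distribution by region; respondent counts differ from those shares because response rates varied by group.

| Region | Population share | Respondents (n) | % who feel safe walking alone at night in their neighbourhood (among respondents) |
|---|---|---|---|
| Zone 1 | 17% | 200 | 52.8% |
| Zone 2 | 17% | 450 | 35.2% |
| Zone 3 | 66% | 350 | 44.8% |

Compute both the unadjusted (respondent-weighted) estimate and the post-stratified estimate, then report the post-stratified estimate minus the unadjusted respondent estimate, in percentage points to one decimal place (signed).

+2.4 percentage points

Naive respondent-only estimate (weights = respondent counts):
  (200/1000)×52.8 + (450/1000)×35.2 + (350/1000)×44.8 = 42.08%
Reweighting by population region shares:
  0.17×52.8 + 0.17×35.2 + 0.66×44.8 = 44.528%
Difference = 44.528 − 42.08 = 2.448 pp.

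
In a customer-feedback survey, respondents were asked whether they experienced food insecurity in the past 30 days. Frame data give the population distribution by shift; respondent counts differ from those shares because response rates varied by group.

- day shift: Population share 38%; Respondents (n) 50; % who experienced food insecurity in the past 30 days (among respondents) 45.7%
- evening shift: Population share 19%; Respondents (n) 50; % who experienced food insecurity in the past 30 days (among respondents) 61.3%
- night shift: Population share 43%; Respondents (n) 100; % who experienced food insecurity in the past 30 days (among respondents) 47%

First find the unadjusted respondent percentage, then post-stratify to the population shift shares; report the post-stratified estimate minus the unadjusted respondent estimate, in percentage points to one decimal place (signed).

-1.0 percentage points

Unadjusted (pooled respondent) estimate weights by respondent counts:
  (50/200)×45.7 + (50/200)×61.3 + (100/200)×47 = 50.25%
Post-stratified estimate weights by population shares:
  0.38×45.7 + 0.19×61.3 + 0.43×47 = 49.223%
Difference = 49.223 − 50.25 = -1.027 pp.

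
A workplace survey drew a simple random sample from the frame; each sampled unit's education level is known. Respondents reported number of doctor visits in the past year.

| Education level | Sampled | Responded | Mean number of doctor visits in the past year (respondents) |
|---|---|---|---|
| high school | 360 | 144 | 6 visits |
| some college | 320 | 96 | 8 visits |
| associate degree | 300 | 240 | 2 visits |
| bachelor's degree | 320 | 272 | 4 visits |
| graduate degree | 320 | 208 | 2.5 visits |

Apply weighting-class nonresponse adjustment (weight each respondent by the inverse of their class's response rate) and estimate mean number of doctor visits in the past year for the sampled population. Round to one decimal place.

Response rates by class: high school 144/360 = 40%, some college 96/320 = 30%, associate degree 240/300 = 80%, bachelor's degree 272/320 = 85%, graduate degree 208/320 = 65%.
Each respondent's weight = sampled/responded in their class; summing within a class gives n_sampled, so:
  high school: 360 × 6 = 2160
  some college: 320 × 8 = 2560
  associate degree: 300 × 2 = 600
  bachelor's degree: 320 × 4 = 1280
  graduate degree: 320 × 2.5 = 800
Adjusted estimate = 7400 / 1,620 = 4.5679 → 4.6.

4.6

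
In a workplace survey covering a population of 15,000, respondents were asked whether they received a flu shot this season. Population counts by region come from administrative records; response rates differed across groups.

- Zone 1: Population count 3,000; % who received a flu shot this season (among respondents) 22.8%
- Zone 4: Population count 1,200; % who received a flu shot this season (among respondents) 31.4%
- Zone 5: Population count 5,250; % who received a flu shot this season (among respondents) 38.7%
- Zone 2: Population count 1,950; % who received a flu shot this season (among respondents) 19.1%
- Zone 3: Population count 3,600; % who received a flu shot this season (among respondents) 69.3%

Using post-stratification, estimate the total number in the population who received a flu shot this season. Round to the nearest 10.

5,960

Each cell contributes its population count × the respondent rate:
  Zone 1: 3,000 × 22.8% = 684
  Zone 4: 1,200 × 31.4% = 376.8
  Zone 5: 5,250 × 38.7% = 2031.75
  Zone 2: 1,950 × 19.1% = 372.45
  Zone 3: 3,600 × 69.3% = 2494.8
Estimated total = 5959.8 → 5,960.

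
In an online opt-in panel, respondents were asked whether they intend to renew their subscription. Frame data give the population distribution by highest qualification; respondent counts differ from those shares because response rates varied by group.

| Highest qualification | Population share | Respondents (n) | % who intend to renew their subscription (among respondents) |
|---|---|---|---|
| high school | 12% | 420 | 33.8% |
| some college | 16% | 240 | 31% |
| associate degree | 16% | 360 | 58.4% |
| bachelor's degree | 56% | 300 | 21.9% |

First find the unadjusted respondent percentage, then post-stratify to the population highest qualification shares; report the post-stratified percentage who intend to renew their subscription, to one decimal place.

Unadjusted (pooled respondent) estimate weights by respondent counts:
  (420/1320)×33.8 + (240/1320)×31 + (360/1320)×58.4 + (300/1320)×21.9 = 37.2955%
Reweighting by population highest qualification shares:
  0.12×33.8 + 0.16×31 + 0.16×58.4 + 0.56×21.9 = 30.624%

30.6%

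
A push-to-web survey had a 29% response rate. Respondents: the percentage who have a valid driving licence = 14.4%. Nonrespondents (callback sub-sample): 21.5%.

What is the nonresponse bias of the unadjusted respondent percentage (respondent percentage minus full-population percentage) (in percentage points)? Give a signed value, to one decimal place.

Nonresponse fraction = 1 − 0.29 = 0.71.
Bias = (nonresponse fraction) × (respondent percentage − nonrespondent percentage)
     = 0.71 × (14.4 − 21.5) = 0.71 × -7.1 = -5.041.

-5.0 percentage points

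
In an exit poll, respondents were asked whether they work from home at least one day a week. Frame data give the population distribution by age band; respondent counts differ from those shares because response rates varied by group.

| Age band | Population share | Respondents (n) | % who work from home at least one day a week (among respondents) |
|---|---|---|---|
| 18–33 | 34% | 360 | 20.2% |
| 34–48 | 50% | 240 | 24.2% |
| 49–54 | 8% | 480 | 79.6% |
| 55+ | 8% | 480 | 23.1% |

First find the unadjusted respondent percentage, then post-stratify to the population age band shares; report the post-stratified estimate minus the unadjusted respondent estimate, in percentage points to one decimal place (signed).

Naive respondent-only estimate (weights = respondent counts):
  (360/1560)×20.2 + (240/1560)×24.2 + (480/1560)×79.6 + (480/1560)×23.1 = 39.9846%
Reweighting by population age band shares:
  0.34×20.2 + 0.5×24.2 + 0.08×79.6 + 0.08×23.1 = 27.184%
Difference = 27.184 − 39.9846 = -12.8006 pp.

-12.8 percentage points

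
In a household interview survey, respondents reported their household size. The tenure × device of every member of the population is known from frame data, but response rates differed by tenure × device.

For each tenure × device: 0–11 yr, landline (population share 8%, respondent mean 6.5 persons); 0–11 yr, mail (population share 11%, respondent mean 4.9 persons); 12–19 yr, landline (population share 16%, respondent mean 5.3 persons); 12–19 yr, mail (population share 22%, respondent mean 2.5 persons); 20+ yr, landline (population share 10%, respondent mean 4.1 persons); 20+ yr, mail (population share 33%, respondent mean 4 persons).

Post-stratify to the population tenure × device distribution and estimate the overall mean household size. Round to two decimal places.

Weight each group's respondent value by its population share:
  0–11 yr, landline: 0.08 × 6.5 = 0.52
  0–11 yr, mail: 0.11 × 4.9 = 0.539
  12–19 yr, landline: 0.16 × 5.3 = 0.848
  12–19 yr, mail: 0.22 × 2.5 = 0.55
  20+ yr, landline: 0.1 × 4.1 = 0.41
  20+ yr, mail: 0.33 × 4 = 1.32
Post-stratified estimate = 4.187 → 4.19.

4.19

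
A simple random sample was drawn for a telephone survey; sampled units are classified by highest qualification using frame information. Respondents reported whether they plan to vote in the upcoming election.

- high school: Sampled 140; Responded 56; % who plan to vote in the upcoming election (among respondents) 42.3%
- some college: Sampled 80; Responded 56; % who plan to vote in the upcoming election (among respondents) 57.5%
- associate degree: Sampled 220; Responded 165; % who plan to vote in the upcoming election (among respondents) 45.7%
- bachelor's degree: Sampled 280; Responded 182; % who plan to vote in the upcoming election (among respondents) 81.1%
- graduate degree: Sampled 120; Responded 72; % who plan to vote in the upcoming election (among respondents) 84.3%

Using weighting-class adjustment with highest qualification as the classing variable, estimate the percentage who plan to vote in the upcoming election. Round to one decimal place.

Class response rates: high school 56/140 = 40%, some college 56/80 = 70%, associate degree 165/220 = 75%, bachelor's degree 182/280 = 65%, graduate degree 72/120 = 60%.
Each respondent's weight = sampled/responded in their class; summing within a class gives n_sampled, so:
  high school: 140 × 42.3 = 5922
  some college: 80 × 57.5 = 4600
  associate degree: 220 × 45.7 = 10,054
  bachelor's degree: 280 × 81.1 = 22,708
  graduate degree: 120 × 84.3 = 10,116
Adjusted estimate = 53,400 / 840 = 63.5714 → 63.6%.

63.6%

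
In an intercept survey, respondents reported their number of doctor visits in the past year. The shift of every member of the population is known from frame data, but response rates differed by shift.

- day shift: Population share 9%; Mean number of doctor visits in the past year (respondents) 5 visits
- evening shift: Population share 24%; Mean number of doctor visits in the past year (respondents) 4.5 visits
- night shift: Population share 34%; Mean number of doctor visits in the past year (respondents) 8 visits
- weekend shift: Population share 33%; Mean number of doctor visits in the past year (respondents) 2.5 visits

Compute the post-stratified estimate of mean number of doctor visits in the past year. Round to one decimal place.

Weight each group's respondent value by its population share:
  day shift: 0.09 × 5 = 0.45
  evening shift: 0.24 × 4.5 = 1.08
  night shift: 0.34 × 8 = 2.72
  weekend shift: 0.33 × 2.5 = 0.825
Post-stratified estimate = 5.075 → 5.1.

5.1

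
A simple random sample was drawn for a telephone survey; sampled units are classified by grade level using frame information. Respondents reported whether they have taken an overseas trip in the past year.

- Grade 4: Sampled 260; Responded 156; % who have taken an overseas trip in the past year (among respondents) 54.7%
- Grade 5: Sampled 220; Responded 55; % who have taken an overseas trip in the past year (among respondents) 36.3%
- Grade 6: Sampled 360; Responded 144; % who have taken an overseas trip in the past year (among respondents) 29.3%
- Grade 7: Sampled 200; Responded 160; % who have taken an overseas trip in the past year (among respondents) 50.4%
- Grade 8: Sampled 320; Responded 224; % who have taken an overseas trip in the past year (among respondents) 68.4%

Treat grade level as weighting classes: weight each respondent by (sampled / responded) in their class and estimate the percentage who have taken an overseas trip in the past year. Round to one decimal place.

47.6%

Response rates by class: Grade 4 156/260 = 60%, Grade 5 55/220 = 25%, Grade 6 144/360 = 40%, Grade 7 160/200 = 80%, Grade 8 224/320 = 70%.
Weighting each respondent by the inverse class response rate inflates each class back to its sampled size, so the class weight is n_sampled:
  Grade 4: 260 × 54.7 = 14,222
  Grade 5: 220 × 36.3 = 7986
  Grade 6: 360 × 29.3 = 10,548
  Grade 7: 200 × 50.4 = 10,080
  Grade 8: 320 × 68.4 = 21,888
Adjusted estimate = 64,724 / 1,360 = 47.5912 → 47.6%.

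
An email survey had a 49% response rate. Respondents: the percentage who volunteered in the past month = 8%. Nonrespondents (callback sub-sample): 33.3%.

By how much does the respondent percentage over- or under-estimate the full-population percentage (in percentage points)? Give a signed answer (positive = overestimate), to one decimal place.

-12.9 percentage points

Nonresponse fraction = 1 − 0.49 = 0.51.
Bias = (nonresponse fraction) × (respondent percentage − nonrespondent percentage)
     = 0.51 × (8 − 33.3) = 0.51 × -25.3 = -12.903.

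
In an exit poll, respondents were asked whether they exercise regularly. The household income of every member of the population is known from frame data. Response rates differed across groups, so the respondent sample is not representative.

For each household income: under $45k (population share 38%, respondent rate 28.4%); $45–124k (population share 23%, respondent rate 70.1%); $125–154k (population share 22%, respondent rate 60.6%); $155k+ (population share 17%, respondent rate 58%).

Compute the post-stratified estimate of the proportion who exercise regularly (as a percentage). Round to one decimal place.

Reweight to the known household income distribution:
  under $45k: 0.38 × 28.4 = 10.792
  $45–124k: 0.23 × 70.1 = 16.123
  $125–154k: 0.22 × 60.6 = 13.332
  $155k+: 0.17 × 58 = 9.86
Post-stratified estimate = 50.107 → 50.1%.

50.1%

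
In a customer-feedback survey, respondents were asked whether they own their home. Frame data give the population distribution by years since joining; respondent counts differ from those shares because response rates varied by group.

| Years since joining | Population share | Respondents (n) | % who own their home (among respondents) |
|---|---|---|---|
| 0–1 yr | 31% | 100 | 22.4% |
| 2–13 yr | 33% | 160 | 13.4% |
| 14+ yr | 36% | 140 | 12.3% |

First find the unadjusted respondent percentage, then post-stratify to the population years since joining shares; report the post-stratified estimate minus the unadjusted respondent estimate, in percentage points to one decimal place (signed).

+0.5 percentage points

Unadjusted (pooled respondent) estimate weights by respondent counts:
  (100/400)×22.4 + (160/400)×13.4 + (140/400)×12.3 = 15.265%
Post-stratifying to population shares instead:
  0.31×22.4 + 0.33×13.4 + 0.36×12.3 = 15.794%
Difference = 15.794 − 15.265 = 0.529 pp.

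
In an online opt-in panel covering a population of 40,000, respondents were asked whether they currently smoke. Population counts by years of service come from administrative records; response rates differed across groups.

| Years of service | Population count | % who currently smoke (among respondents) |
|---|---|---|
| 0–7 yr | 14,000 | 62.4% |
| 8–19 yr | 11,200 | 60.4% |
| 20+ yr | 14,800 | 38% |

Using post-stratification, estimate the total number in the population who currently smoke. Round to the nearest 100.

21,100

Estimated count per cell = population count × respondent percentage:
  0–7 yr: 14,000 × 62.4% = 8736
  8–19 yr: 11,200 × 60.4% = 6764.8
  20+ yr: 14,800 × 38% = 5624
Estimated total = 21124.8 → 21,100.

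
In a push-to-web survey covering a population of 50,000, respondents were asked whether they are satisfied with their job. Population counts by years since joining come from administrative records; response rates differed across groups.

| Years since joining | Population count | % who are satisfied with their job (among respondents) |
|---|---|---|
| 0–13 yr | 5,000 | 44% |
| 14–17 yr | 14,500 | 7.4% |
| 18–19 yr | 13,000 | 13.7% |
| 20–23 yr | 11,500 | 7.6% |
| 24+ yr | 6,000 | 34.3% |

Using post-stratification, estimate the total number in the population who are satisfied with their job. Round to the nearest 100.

8,000

Estimated count per cell = population count × respondent percentage:
  0–13 yr: 5,000 × 44% = 2200
  14–17 yr: 14,500 × 7.4% = 1073
  18–19 yr: 13,000 × 13.7% = 1781
  20–23 yr: 11,500 × 7.6% = 874
  24+ yr: 6,000 × 34.3% = 2058
Estimated total = 7986 → 8,000.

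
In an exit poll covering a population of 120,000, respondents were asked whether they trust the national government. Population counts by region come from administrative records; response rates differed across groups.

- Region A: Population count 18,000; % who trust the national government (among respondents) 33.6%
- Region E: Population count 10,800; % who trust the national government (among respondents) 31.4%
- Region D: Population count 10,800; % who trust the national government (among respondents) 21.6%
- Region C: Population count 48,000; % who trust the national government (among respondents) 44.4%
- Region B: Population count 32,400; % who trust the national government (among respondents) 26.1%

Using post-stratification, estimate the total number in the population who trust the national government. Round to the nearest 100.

Each cell contributes its population count × the respondent rate:
  Region A: 18,000 × 33.6% = 6048
  Region E: 10,800 × 31.4% = 3391.2
  Region D: 10,800 × 21.6% = 2332.8
  Region C: 48,000 × 44.4% = 21,312
  Region B: 32,400 × 26.1% = 8456.4
Estimated total = 41540.4 → 41,500.

41,500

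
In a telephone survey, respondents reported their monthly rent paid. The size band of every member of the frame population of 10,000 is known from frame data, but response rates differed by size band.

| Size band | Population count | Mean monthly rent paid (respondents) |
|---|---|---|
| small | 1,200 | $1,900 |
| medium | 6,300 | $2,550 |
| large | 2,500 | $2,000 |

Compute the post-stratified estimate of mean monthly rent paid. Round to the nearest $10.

$2,330

Weight each group's respondent value by its population share:
  small: (1,200/10,000) × 1900 = 228
  medium: (6,300/10,000) × 2550 = 1606.5
  large: (2,500/10,000) × 2000 = 500
Post-stratified estimate = 2334.5 → $2,330.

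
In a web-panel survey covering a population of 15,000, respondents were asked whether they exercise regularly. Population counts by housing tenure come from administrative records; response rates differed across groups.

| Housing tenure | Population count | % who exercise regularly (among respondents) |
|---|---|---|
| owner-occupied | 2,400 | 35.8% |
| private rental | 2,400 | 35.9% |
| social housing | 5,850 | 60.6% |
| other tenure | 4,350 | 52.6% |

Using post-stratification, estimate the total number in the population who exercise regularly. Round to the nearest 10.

7,550

Estimated count per cell = population count × respondent percentage:
  owner-occupied: 2,400 × 35.8% = 859.2
  private rental: 2,400 × 35.9% = 861.6
  social housing: 5,850 × 60.6% = 3545.1
  other tenure: 4,350 × 52.6% = 2288.1
Estimated total = 7554 → 7,550.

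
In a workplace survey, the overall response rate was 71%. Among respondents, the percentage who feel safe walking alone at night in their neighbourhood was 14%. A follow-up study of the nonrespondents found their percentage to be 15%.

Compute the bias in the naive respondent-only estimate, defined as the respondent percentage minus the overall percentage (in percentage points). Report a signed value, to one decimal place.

-0.3 percentage points

Nonresponse fraction = 1 − 0.71 = 0.29.
Bias = (nonresponse fraction) × (respondent percentage − nonrespondent percentage)
     = 0.29 × (14 − 15) = 0.29 × -1 = -0.29.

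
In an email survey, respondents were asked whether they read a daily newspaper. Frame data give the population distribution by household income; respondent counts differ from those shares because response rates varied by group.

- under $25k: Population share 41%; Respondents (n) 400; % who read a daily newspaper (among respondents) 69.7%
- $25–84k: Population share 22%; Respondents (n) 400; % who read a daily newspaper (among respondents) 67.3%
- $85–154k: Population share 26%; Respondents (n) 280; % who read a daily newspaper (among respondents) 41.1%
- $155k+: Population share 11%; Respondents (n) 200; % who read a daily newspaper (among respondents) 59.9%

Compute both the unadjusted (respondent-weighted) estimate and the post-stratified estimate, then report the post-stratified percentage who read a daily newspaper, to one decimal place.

60.7%

Unadjusted (pooled respondent) estimate weights by respondent counts:
  (400/1280)×69.7 + (400/1280)×67.3 + (280/1280)×41.1 + (200/1280)×59.9 = 61.1625%
Reweighting by population household income shares:
  0.41×69.7 + 0.22×67.3 + 0.26×41.1 + 0.11×59.9 = 60.658%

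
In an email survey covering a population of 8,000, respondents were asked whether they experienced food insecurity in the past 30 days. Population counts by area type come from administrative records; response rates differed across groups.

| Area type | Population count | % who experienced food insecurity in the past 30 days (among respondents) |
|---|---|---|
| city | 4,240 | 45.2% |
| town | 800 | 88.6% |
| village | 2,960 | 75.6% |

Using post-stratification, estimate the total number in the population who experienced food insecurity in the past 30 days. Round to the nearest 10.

4,860

Apply each group's respondent rate to its population count:
  city: 4,240 × 45.2% = 1916.48
  town: 800 × 88.6% = 708.8
  village: 2,960 × 75.6% = 2237.76
Estimated total = 4863.04 → 4,860.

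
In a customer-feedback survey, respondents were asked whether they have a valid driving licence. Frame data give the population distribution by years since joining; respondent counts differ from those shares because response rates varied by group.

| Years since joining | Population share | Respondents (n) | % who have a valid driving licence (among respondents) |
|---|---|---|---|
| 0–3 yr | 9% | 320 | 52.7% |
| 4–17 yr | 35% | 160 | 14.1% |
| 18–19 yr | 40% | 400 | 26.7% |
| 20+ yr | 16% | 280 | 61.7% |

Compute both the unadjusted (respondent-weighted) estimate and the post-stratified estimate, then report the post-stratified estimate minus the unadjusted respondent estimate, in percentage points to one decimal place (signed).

-10.4 percentage points

Unadjusted (pooled respondent) estimate weights by respondent counts:
  (320/1160)×52.7 + (160/1160)×14.1 + (400/1160)×26.7 + (280/1160)×61.7 = 40.5828%
Post-stratified estimate weights by population shares:
  0.09×52.7 + 0.35×14.1 + 0.4×26.7 + 0.16×61.7 = 30.23%
Difference = 30.23 − 40.5828 = -10.3528 pp.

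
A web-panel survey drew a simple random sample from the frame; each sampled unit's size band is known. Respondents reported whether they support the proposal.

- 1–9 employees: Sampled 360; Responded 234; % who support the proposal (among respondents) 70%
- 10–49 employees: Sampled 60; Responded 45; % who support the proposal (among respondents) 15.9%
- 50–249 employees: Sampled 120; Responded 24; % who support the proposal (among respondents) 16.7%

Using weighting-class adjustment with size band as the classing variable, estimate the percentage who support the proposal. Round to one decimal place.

Response rates by class: 1–9 employees 234/360 = 65%, 10–49 employees 45/60 = 75%, 50–249 employees 24/120 = 20%.
Inverse-response-rate weighting restores each class to its sampled count, so class totals weight by n_sampled:
  1–9 employees: 360 × 70 = 25,200
  10–49 employees: 60 × 15.9 = 954
  50–249 employees: 120 × 16.7 = 2004
Adjusted estimate = 28,158 / 540 = 52.1444 → 52.1%.

52.1%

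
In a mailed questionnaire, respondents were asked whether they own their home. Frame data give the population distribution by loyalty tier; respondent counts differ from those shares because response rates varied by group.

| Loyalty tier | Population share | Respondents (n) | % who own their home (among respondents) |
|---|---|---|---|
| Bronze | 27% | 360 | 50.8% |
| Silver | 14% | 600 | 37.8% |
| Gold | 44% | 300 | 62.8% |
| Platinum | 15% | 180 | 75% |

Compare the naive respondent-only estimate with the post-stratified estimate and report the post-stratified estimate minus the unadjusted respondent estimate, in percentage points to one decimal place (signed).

+7.0 percentage points

Unadjusted (pooled respondent) estimate weights by respondent counts:
  (360/1440)×50.8 + (600/1440)×37.8 + (300/1440)×62.8 + (180/1440)×75 = 50.9083%
Post-stratified estimate weights by population shares:
  0.27×50.8 + 0.14×37.8 + 0.44×62.8 + 0.15×75 = 57.89%
Difference = 57.89 − 50.9083 = 6.9817 pp.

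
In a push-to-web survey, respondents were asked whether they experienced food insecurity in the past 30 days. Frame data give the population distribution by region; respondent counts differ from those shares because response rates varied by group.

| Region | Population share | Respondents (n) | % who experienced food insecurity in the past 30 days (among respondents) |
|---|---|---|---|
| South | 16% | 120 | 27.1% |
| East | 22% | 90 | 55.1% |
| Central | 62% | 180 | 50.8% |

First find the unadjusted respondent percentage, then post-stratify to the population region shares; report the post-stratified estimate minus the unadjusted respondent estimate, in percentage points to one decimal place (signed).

+3.5 percentage points

Unadjusted (pooled respondent) estimate weights by respondent counts:
  (120/390)×27.1 + (90/390)×55.1 + (180/390)×50.8 = 44.5%
Reweighting by population region shares:
  0.16×27.1 + 0.22×55.1 + 0.62×50.8 = 47.954%
Difference = 47.954 − 44.5 = 3.454 pp.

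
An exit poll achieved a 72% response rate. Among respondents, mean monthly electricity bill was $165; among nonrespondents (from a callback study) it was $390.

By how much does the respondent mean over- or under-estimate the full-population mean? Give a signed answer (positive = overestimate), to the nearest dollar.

-$63

Nonresponse fraction = 1 − 0.72 = 0.28.
Bias = (nonresponse fraction) × (respondent mean − nonrespondent mean)
     = 0.28 × (165 − 390) = 0.28 × -225 = -63.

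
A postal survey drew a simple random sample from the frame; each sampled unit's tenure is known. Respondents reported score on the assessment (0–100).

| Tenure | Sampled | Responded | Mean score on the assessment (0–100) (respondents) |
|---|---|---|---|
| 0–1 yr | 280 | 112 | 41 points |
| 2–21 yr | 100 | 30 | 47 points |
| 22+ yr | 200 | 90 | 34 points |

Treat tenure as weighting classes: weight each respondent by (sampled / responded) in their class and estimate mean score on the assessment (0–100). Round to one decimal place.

39.6

Response rates by class: 0–1 yr 112/280 = 40%, 2–21 yr 30/100 = 30%, 22+ yr 90/200 = 45%.
With weight = n_sampled/n_responded per class, the weighted class total is n_sampled:
  0–1 yr: 280 × 41 = 11,480
  2–21 yr: 100 × 47 = 4700
  22+ yr: 200 × 34 = 6800
Adjusted estimate = 22,980 / 580 = 39.6207 → 39.6.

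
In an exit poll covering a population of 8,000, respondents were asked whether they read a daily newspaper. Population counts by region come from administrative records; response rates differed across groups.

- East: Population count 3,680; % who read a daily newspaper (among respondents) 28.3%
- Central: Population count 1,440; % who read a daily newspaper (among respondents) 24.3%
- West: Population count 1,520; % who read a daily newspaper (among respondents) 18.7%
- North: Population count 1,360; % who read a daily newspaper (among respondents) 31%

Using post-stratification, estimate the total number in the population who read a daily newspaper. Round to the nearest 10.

2,100

Apply each group's respondent rate to its population count:
  East: 3,680 × 28.3% = 1041.44
  Central: 1,440 × 24.3% = 349.92
  West: 1,520 × 18.7% = 284.24
  North: 1,360 × 31% = 421.6
Estimated total = 2097.2 → 2,100.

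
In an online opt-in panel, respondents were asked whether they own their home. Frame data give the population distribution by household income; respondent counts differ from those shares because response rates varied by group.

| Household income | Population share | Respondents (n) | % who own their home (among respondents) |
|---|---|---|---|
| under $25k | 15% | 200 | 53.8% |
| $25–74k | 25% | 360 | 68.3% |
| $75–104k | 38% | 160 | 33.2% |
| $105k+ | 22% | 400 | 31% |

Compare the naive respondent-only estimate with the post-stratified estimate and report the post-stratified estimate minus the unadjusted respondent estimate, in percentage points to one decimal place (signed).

Naive respondent-only estimate (weights = respondent counts):
  (200/1120)×53.8 + (360/1120)×68.3 + (160/1120)×33.2 + (400/1120)×31 = 47.375%
Post-stratified estimate weights by population shares:
  0.15×53.8 + 0.25×68.3 + 0.38×33.2 + 0.22×31 = 44.581%
Difference = 44.581 − 47.375 = -2.794 pp.

-2.8 percentage points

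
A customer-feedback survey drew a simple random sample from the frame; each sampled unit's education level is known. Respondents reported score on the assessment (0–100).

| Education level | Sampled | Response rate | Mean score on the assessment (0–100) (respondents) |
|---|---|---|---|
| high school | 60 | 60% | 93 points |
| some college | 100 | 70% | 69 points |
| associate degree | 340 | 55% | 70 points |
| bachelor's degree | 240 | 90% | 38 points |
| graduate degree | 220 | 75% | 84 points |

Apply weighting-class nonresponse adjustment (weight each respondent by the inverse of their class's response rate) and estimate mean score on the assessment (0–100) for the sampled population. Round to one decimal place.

66.5

With weight = n_sampled/n_responded per class, the weighted class total is n_sampled:
  high school: 60 × 93 = 5580
  some college: 100 × 69 = 6900
  associate degree: 340 × 70 = 23,800
  bachelor's degree: 240 × 38 = 9120
  graduate degree: 220 × 84 = 18,480
Adjusted estimate = 63,880 / 960 = 66.5417 → 66.5.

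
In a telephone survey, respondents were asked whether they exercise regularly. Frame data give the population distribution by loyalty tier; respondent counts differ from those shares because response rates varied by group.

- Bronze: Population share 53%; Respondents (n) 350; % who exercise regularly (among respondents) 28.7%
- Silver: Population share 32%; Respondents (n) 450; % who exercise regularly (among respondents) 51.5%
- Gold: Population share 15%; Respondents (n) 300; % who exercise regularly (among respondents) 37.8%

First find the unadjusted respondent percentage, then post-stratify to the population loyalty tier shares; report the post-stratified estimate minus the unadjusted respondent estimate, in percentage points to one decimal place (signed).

-3.1 percentage points

Naive respondent-only estimate (weights = respondent counts):
  (350/1100)×28.7 + (450/1100)×51.5 + (300/1100)×37.8 = 40.5091%
Post-stratified estimate weights by population shares:
  0.53×28.7 + 0.32×51.5 + 0.15×37.8 = 37.361%
Difference = 37.361 − 40.5091 = -3.1481 pp.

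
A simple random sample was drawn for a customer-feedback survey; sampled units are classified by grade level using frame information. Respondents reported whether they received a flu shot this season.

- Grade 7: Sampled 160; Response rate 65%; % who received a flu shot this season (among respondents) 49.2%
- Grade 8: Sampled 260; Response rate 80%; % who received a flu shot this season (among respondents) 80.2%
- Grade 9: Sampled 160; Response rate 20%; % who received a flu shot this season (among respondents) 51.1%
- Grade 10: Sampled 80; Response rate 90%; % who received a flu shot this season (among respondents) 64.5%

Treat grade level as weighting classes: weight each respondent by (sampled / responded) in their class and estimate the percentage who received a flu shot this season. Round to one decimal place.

63.7%

Inverse-response-rate weighting restores each class to its sampled count, so class totals weight by n_sampled:
  Grade 7: 160 × 49.2 = 7872
  Grade 8: 260 × 80.2 = 20,852
  Grade 9: 160 × 51.1 = 8176
  Grade 10: 80 × 64.5 = 5160
Adjusted estimate = 42,060 / 660 = 63.7273 → 63.7%.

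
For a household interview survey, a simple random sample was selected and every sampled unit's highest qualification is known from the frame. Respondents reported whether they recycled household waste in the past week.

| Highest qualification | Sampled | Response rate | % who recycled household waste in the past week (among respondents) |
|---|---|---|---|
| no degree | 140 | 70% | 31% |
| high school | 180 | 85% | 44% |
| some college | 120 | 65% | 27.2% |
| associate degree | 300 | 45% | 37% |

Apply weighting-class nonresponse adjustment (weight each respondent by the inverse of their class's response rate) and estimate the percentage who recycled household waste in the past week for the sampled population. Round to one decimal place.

Weighting each respondent by the inverse class response rate inflates each class back to its sampled size, so the class weight is n_sampled:
  no degree: 140 × 31 = 4340
  high school: 180 × 44 = 7920
  some college: 120 × 27.2 = 3264
  associate degree: 300 × 37 = 11,100
Adjusted estimate = 26,624 / 740 = 35.9784 → 36.0%.

36.0%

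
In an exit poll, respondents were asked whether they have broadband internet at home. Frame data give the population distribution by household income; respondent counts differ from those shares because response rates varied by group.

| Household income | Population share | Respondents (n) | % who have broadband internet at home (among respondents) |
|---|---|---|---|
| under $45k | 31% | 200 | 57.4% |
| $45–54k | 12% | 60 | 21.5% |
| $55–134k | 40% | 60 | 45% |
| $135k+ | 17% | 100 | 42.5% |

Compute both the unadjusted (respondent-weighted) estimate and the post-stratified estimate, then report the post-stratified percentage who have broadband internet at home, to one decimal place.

Naive respondent-only estimate (weights = respondent counts):
  (200/420)×57.4 + (60/420)×21.5 + (60/420)×45 + (100/420)×42.5 = 46.9524%
Reweighting by population household income shares:
  0.31×57.4 + 0.12×21.5 + 0.4×45 + 0.17×42.5 = 45.599%

45.6%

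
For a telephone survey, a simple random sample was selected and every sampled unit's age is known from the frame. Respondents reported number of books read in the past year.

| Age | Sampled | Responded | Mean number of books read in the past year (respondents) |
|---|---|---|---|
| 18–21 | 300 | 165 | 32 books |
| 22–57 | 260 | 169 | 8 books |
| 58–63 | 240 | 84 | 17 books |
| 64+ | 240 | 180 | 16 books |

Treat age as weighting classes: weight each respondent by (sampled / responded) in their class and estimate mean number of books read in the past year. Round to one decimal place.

18.8

Response rates by class: 18–21 165/300 = 55%, 22–57 169/260 = 65%, 58–63 84/240 = 35%, 64+ 180/240 = 75%.
Inverse-response-rate weighting restores each class to its sampled count, so class totals weight by n_sampled:
  18–21: 300 × 32 = 9600
  22–57: 260 × 8 = 2080
  58–63: 240 × 17 = 4080
  64+: 240 × 16 = 3840
Adjusted estimate = 19,600 / 1,040 = 18.8462 → 18.8.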